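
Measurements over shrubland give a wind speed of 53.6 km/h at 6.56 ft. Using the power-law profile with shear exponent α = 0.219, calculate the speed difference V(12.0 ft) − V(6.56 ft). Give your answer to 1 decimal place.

Power law: V₂ = V₁ · (z₂/z₁)^α = 53.6 × (1.8293)^0.219 = 61.1792 km/h
ΔV = 61.1792 − 53.6 = 7.5792 km/h

7.6 km/h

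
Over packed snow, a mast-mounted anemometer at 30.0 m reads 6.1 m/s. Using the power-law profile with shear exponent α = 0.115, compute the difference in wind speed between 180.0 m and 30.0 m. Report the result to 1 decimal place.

1.4 m/s

Power law: V₂ = V₁ · (z₂/z₁)^α = 6.1 × (6.0000)^0.115 = 7.4958 m/s
ΔV = 7.4958 − 6.1 = 1.3958 m/s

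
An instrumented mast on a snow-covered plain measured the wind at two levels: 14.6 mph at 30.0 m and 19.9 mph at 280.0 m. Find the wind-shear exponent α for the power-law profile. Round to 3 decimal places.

α ≈ 0.139

Power law: V₂/V₁ = (z₂/z₁)^α ⇒ α = ln(V₂/V₁) / ln(z₂/z₁)
α = ln(19.9/14.6) / ln(280.0/30.0) = ln(1.3630) / ln(9.3333)
  = 0.30970 / 2.23359 = 0.13865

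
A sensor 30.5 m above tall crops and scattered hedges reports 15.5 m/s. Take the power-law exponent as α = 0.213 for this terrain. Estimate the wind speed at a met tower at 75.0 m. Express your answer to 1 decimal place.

Power-law profile: V₂ = V₁ · (z₂/z₁)^α
V₂ = 15.5 × (75.0/30.5)^0.213 = 15.5 × (2.4590)^0.213
    = 15.5 × 1.2112 = 18.7743 m/s

18.8 m/s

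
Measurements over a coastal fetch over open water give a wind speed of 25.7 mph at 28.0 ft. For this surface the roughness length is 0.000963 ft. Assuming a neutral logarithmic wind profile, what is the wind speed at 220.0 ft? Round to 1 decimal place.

Log law: V(z) ∝ ln(z/z₀), so V₂/V₁ = ln(z₂/z₀) / ln(z₁/z₀).
ln(220.0/0.000963) = 12.3391, ln(28.0/0.000963) = 10.2777
V₂ = 25.7 × 12.3391/10.2777 = 25.7 × 1.2006 = 30.8547 mph

30.9 mph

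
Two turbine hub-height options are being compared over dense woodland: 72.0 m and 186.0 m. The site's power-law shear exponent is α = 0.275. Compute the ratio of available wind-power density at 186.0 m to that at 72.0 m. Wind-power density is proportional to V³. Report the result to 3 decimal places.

Speed ratio: V_B/V_A = (z_B/z_A)^α = (186.0/72.0)^0.275 = (2.5833)^0.275 = 1.29822
Power-density ratio: P_B/P_A = (V_B/V_A)³ = (1.29822)³ = 2.18801

2.188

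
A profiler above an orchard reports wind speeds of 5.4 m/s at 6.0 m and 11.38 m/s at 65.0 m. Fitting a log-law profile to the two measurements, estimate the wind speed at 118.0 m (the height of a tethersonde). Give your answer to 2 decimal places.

12.88 m/s

Log law: V ∝ ln(z/z₀). From the pair, with r = V₁/V₂ = 0.47452,
ln z₀ = (ln z₁ − r·ln z₂)/(1 − r) = (1.7918 − 0.47452×4.1744)/0.52548 = -0.3598 → z₀ = 0.6978 m
V₃ = V₁ · ln(z₃/z₀)/ln(z₁/z₀) = 5.4 × 5.1305/2.1515 = 12.8766 m/s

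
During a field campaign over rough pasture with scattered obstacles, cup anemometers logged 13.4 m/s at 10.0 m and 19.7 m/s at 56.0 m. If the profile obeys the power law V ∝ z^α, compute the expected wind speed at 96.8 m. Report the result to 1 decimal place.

First find α: α = ln(V₂/V₁)/ln(z₂/z₁) = ln(19.7/13.4)/ln(56.0/10.0) = 0.38536/1.72277 = 0.2237
Extrapolate from 56.0 m to 96.8 m: V₃ = 19.7 × (96.8/56.0)^0.2237 = 19.7 × 1.1302 = 22.2656 m/s

22.3 m/s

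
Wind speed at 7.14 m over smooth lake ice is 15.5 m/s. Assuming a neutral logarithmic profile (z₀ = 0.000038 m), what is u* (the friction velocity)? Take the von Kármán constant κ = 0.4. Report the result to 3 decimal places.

Log law: V(z) = (u*/κ) · ln(z/z₀) ⇒ u* = κ · V / ln(z/z₀)
u* = 0.4 × 15.5 / ln(7.14/0.000038) = 0.4 × 15.5 / 12.1436
   = 6.2000 / 12.1436 = 0.5106 m/s

u* ≈ 0.511 m/s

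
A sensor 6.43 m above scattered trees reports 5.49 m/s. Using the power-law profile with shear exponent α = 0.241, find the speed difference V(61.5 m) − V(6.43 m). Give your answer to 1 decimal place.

4.0 m/s

Power law: V₂ = V₁ · (z₂/z₁)^α = 5.49 × (9.5645)^0.241 = 9.4605 m/s
ΔV = 9.4605 − 5.49 = 3.9705 m/s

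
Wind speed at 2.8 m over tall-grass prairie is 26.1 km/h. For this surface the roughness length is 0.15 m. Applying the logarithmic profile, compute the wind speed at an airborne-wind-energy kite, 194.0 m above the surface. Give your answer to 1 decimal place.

63.9 km/h

Log law: V(z) ∝ ln(z/z₀), so V₂/V₁ = ln(z₂/z₀) / ln(z₁/z₀).
ln(194.0/0.15) = 7.1650, ln(2.8/0.15) = 2.9267
V₂ = 26.1 × 7.1650/2.9267 = 26.1 × 2.4481 = 63.8957 km/h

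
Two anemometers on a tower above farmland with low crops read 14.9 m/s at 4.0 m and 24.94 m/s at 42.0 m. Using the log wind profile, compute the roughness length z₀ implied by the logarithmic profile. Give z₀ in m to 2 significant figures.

Log law: V(z) ∝ ln(z/z₀). With r = V₁/V₂ = 14.9/24.94 = 0.59743,
r · ln(z₂/z₀) = ln(z₁/z₀) ⇒ ln z₀ = (ln z₁ − r·ln z₂)/(1 − r)
ln z₀ = (1.38629 − 0.59743×3.73767) / 0.40257 = -2.1033
z₀ = exp(-2.1033) = 0.1221 m

z₀ ≈ 0.12 m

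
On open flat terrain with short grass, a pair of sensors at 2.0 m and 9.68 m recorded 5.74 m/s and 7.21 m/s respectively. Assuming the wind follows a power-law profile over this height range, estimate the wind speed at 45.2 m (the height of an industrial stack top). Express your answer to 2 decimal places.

9.01 m/s

First find α: α = ln(V₂/V₁)/ln(z₂/z₁) = ln(7.21/5.74)/ln(9.68/2.0) = 0.22801/1.57691 = 0.1446
Extrapolate from 9.68 m to 45.2 m: V₃ = 7.21 × (45.2/9.68)^0.1446 = 7.21 × 1.2496 = 9.0096 m/s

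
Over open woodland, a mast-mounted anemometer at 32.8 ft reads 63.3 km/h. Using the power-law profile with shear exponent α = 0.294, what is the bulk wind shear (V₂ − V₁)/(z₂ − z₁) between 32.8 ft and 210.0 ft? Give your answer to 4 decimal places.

Power law: V₂ = V₁ · (z₂/z₁)^α = 63.3 × (6.4024)^0.294 = 109.2620 km/h
ΔV/Δz = (109.2620 − 63.3)/(210.0 − 32.8) = 45.9620/177.2000 = 0.25938 km/h/ft

0.2594 km/h/ft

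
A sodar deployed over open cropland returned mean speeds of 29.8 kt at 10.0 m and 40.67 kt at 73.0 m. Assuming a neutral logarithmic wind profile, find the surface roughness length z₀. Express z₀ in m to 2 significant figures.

z₀ ≈ 0.043 m

Log law: V(z) ∝ ln(z/z₀). With r = V₁/V₂ = 29.8/40.67 = 0.73273,
r · ln(z₂/z₀) = ln(z₁/z₀) ⇒ ln z₀ = (ln z₁ − r·ln z₂)/(1 − r)
ln z₀ = (2.30259 − 0.73273×4.29046) / 0.26727 = -3.1472
z₀ = exp(-3.1472) = 0.04297 m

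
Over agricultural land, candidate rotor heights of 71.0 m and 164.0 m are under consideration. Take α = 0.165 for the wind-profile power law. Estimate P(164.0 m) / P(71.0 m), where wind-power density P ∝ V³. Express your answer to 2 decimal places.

Speed ratio: V_B/V_A = (z_B/z_A)^α = (164.0/71.0)^0.165 = (2.3099)^0.165 = 1.14813
Power-density ratio: P_B/P_A = (V_B/V_A)³ = (1.14813)³ = 1.51347

1.51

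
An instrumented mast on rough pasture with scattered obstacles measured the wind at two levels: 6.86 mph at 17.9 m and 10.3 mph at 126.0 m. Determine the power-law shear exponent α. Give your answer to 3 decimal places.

Power law: V₂/V₁ = (z₂/z₁)^α ⇒ α = ln(V₂/V₁) / ln(z₂/z₁)
α = ln(10.3/6.86) / ln(126.0/17.9) = ln(1.5015) / ln(7.0391)
  = 0.40644 / 1.95148 = 0.20827

α ≈ 0.208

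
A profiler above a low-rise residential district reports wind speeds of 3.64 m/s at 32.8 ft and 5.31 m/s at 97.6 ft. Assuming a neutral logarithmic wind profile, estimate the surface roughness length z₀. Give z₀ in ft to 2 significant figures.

Log law: V(z) ∝ ln(z/z₀). With r = V₁/V₂ = 3.64/5.31 = 0.68550,
r · ln(z₂/z₀) = ln(z₁/z₀) ⇒ ln z₀ = (ln z₁ − r·ln z₂)/(1 − r)
ln z₀ = (3.49043 − 0.68550×4.58088) / 0.31450 = 1.1136
z₀ = exp(1.1136) = 3.045 ft

z₀ ≈ 3.0 ft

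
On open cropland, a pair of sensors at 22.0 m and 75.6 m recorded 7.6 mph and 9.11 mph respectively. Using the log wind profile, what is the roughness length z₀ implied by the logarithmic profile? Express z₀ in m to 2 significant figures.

z₀ ≈ 0.044 m

Log law: V(z) ∝ ln(z/z₀). With r = V₁/V₂ = 7.6/9.11 = 0.83425,
r · ln(z₂/z₀) = ln(z₁/z₀) ⇒ ln z₀ = (ln z₁ − r·ln z₂)/(1 − r)
ln z₀ = (3.09104 − 0.83425×4.32546) / 0.16575 = -3.1219
z₀ = exp(-3.1219) = 0.04407 m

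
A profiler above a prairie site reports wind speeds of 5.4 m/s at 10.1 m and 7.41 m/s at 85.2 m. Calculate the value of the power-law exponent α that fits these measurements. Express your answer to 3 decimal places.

α ≈ 0.148

Power law: V₂/V₁ = (z₂/z₁)^α ⇒ α = ln(V₂/V₁) / ln(z₂/z₁)
α = ln(7.41/5.4) / ln(85.2/10.1) = ln(1.3722) / ln(8.4356)
  = 0.31643 / 2.13247 = 0.14839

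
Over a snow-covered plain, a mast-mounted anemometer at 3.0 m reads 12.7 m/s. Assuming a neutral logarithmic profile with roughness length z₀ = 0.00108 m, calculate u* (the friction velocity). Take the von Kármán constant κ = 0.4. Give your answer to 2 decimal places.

u* ≈ 0.64 m/s

Log law: V(z) = (u*/κ) · ln(z/z₀) ⇒ u* = κ · V / ln(z/z₀)
u* = 0.4 × 12.7 / ln(3.0/0.00108) = 0.4 × 12.7 / 7.9294
   = 5.0800 / 7.9294 = 0.6407 m/s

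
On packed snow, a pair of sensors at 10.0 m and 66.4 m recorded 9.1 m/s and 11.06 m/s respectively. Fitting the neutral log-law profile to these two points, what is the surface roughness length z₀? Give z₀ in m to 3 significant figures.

Log law: V(z) ∝ ln(z/z₀). With r = V₁/V₂ = 9.1/11.06 = 0.82278,
r · ln(z₂/z₀) = ln(z₁/z₀) ⇒ ln z₀ = (ln z₁ − r·ln z₂)/(1 − r)
ln z₀ = (2.30259 − 0.82278×4.19570) / 0.17722 = -6.4869
z₀ = exp(-6.4869) = 0.001523 m

z₀ ≈ 0.00152 m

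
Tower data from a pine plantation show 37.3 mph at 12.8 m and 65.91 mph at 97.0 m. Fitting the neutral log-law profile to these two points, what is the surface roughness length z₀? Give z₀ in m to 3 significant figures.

Log law: V(z) ∝ ln(z/z₀). With r = V₁/V₂ = 37.3/65.91 = 0.56592,
r · ln(z₂/z₀) = ln(z₁/z₀) ⇒ ln z₀ = (ln z₁ − r·ln z₂)/(1 − r)
ln z₀ = (2.54945 − 0.56592×4.57471) / 0.43408 = -0.0910
z₀ = exp(-0.0910) = 0.9130 m

z₀ ≈ 0.913 m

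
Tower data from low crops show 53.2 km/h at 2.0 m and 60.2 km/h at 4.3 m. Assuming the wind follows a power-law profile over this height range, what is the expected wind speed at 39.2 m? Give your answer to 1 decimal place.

86.0 km/h

First find α: α = ln(V₂/V₁)/ln(z₂/z₁) = ln(60.2/53.2)/ln(4.3/2.0) = 0.12361/0.76547 = 0.1615
Extrapolate from 4.3 m to 39.2 m: V₃ = 60.2 × (39.2/4.3)^0.1615 = 60.2 × 1.4289 = 86.0192 km/h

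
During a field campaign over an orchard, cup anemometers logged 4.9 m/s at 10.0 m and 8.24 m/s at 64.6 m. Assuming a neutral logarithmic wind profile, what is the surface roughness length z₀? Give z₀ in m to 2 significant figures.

Log law: V(z) ∝ ln(z/z₀). With r = V₁/V₂ = 4.9/8.24 = 0.59466,
r · ln(z₂/z₀) = ln(z₁/z₀) ⇒ ln z₀ = (ln z₁ − r·ln z₂)/(1 − r)
ln z₀ = (2.30259 − 0.59466×4.16821) / 0.40534 = -0.4344
z₀ = exp(-0.4344) = 0.6476 m

z₀ ≈ 0.65 m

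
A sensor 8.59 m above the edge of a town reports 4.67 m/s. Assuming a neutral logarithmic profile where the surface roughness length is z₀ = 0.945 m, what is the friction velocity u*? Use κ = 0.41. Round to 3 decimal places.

u* ≈ 0.867 m/s

Log law: V(z) = (u*/κ) · ln(z/z₀) ⇒ u* = κ · V / ln(z/z₀)
u* = 0.41 × 4.67 / ln(8.59/0.945) = 0.41 × 4.67 / 2.2072
   = 1.9147 / 2.2072 = 0.8675 m/s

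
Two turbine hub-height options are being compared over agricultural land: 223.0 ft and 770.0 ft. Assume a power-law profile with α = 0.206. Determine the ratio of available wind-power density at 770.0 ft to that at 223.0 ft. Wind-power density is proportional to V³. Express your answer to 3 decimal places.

Speed ratio: V_B/V_A = (z_B/z_A)^α = (770.0/223.0)^0.206 = (3.4529)^0.206 = 1.29082
Power-density ratio: P_B/P_A = (V_B/V_A)³ = (1.29082)³ = 2.15079

2.151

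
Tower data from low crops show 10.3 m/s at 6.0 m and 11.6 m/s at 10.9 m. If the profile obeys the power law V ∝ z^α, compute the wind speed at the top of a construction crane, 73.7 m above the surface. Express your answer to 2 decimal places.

First find α: α = ln(V₂/V₁)/ln(z₂/z₁) = ln(11.6/10.3)/ln(10.9/6.0) = 0.11886/0.59700 = 0.1991
Extrapolate from 10.9 m to 73.7 m: V₃ = 11.6 × (73.7/10.9)^0.1991 = 11.6 × 1.4630 = 16.9713 m/s

16.97 m/s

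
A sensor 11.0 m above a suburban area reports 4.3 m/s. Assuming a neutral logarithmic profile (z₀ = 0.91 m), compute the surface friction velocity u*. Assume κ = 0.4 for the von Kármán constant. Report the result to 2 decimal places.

Log law: V(z) = (u*/κ) · ln(z/z₀) ⇒ u* = κ · V / ln(z/z₀)
u* = 0.4 × 4.3 / ln(11.0/0.91) = 0.4 × 4.3 / 2.4922
   = 1.7200 / 2.4922 = 0.6902 m/s

u* ≈ 0.69 m/s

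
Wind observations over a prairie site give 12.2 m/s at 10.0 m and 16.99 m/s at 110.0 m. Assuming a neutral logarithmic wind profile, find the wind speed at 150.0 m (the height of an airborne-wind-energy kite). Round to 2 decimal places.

17.61 m/s

Log law: V ∝ ln(z/z₀). From the pair, with r = V₁/V₂ = 0.71807,
ln z₀ = (ln z₁ − r·ln z₂)/(1 − r) = (2.3026 − 0.71807×4.7005)/0.28193 = -3.8048 → z₀ = 0.02226 m
V₃ = V₁ · ln(z₃/z₀)/ln(z₁/z₀) = 12.2 × 8.8154/6.1074 = 17.6096 m/s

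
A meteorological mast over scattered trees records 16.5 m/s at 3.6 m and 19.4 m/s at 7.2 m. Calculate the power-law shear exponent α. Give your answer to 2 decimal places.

α ≈ 0.23

Power law: V₂/V₁ = (z₂/z₁)^α ⇒ α = ln(V₂/V₁) / ln(z₂/z₁)
α = ln(19.4/16.5) / ln(7.2/3.6) = ln(1.1758) / ln(2.0000)
  = 0.16191 / 0.69315 = 0.23359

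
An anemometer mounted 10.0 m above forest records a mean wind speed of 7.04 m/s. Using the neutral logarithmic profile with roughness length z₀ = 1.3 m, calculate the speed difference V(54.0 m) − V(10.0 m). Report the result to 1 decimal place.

5.8 m/s

Log law: V₂ = V₁ · ln(z₂/z₀)/ln(z₁/z₀) = 7.04 × 3.7266/2.0402 = 12.8591 m/s
ΔV = 12.8591 − 7.04 = 5.8191 m/s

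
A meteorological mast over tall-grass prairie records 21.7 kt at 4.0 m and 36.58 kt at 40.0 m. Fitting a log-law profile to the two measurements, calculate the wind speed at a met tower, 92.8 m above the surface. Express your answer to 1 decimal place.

42.0 kt

Log law: V ∝ ln(z/z₀). From the pair, with r = V₁/V₂ = 0.59322,
ln z₀ = (ln z₁ − r·ln z₂)/(1 − r) = (1.3863 − 0.59322×3.6889)/0.40678 = -1.9716 → z₀ = 0.1392 m
V₃ = V₁ · ln(z₃/z₀)/ln(z₁/z₀) = 21.7 × 6.5021/3.3579 = 42.0185 kt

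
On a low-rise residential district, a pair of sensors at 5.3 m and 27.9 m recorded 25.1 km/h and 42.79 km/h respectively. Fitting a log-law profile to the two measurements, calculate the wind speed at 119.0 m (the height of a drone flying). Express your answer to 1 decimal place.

58.2 km/h

Log law: V ∝ ln(z/z₀). From the pair, with r = V₁/V₂ = 0.58659,
ln z₀ = (ln z₁ − r·ln z₂)/(1 − r) = (1.6677 − 0.58659×3.3286)/0.41341 = -0.6889 → z₀ = 0.5021 m
V₃ = V₁ · ln(z₃/z₀)/ln(z₁/z₀) = 25.1 × 5.4681/2.3566 = 58.2388 km/h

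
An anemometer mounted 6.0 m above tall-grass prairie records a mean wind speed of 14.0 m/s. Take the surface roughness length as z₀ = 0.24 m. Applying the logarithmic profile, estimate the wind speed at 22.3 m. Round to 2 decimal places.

Log law: V(z) ∝ ln(z/z₀), so V₂/V₁ = ln(z₂/z₀) / ln(z₁/z₀).
ln(22.3/0.24) = 4.5317, ln(6.0/0.24) = 3.2189
V₂ = 14.0 × 4.5317/3.2189 = 14.0 × 1.4079 = 19.7099 m/s

19.71 m/s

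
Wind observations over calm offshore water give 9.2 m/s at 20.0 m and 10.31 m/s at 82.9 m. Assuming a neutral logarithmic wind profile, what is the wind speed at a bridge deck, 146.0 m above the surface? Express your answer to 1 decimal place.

10.8 m/s

Log law: V ∝ ln(z/z₀). From the pair, with r = V₁/V₂ = 0.89234,
ln z₀ = (ln z₁ − r·ln z₂)/(1 − r) = (2.9957 − 0.89234×4.4176)/0.10766 = -8.7894 → z₀ = 0.0001523 m
V₃ = V₁ · ln(z₃/z₀)/ln(z₁/z₀) = 9.2 × 13.7730/11.7851 = 10.7518 m/s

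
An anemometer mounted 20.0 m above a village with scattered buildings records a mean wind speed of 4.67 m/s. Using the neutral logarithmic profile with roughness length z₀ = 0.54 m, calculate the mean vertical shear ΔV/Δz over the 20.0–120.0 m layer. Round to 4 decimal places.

Log law: V₂ = V₁ · ln(z₂/z₀)/ln(z₁/z₀) = 4.67 × 5.4037/3.6119 = 6.9866 m/s
ΔV/Δz = (6.9866 − 4.67)/(120.0 − 20.0) = 2.3166/100.0000 = 0.02317 m/s/m

0.0232 m/s/m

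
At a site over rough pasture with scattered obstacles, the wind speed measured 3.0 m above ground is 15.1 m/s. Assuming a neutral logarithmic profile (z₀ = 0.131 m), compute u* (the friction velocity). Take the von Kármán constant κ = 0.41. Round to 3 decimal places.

u* ≈ 1.977 m/s

Log law: V(z) = (u*/κ) · ln(z/z₀) ⇒ u* = κ · V / ln(z/z₀)
u* = 0.41 × 15.1 / ln(3.0/0.131) = 0.41 × 15.1 / 3.1312
   = 6.1910 / 3.1312 = 1.9772 m/s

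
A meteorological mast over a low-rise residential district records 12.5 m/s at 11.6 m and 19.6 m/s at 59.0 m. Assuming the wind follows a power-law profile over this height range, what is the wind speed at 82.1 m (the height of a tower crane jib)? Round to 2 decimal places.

First find α: α = ln(V₂/V₁)/ln(z₂/z₁) = ln(19.6/12.5)/ln(59.0/11.6) = 0.44980/1.62653 = 0.2765
Extrapolate from 59.0 m to 82.1 m: V₃ = 19.6 × (82.1/59.0)^0.2765 = 19.6 × 1.0957 = 21.4752 m/s

21.48 m/s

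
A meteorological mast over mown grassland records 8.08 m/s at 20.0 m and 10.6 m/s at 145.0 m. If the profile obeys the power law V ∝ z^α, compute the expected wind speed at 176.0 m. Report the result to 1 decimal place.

First find α: α = ln(V₂/V₁)/ln(z₂/z₁) = ln(10.6/8.08)/ln(145.0/20.0) = 0.27146/1.98100 = 0.1370
Extrapolate from 145.0 m to 176.0 m: V₃ = 10.6 × (176.0/145.0)^0.1370 = 10.6 × 1.0269 = 10.8852 m/s

10.9 m/s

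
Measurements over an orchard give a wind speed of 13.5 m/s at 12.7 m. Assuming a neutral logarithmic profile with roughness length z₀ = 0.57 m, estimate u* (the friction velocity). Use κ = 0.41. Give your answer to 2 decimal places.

u* ≈ 1.78 m/s

Log law: V(z) = (u*/κ) · ln(z/z₀) ⇒ u* = κ · V / ln(z/z₀)
u* = 0.41 × 13.5 / ln(12.7/0.57) = 0.41 × 13.5 / 3.1037
   = 5.5350 / 3.1037 = 1.7833 m/s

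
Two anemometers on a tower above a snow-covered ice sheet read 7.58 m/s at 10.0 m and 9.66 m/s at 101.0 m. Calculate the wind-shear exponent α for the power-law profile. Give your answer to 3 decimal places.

α ≈ 0.105

Power law: V₂/V₁ = (z₂/z₁)^α ⇒ α = ln(V₂/V₁) / ln(z₂/z₁)
α = ln(9.66/7.58) / ln(101.0/10.0) = ln(1.2744) / ln(10.1000)
  = 0.24248 / 2.31254 = 0.10485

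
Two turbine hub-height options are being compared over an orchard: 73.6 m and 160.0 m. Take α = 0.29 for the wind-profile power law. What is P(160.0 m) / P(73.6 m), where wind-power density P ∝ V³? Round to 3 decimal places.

Speed ratio: V_B/V_A = (z_B/z_A)^α = (160.0/73.6)^0.29 = (2.1739)^0.29 = 1.25256
Power-density ratio: P_B/P_A = (V_B/V_A)³ = (1.25256)³ = 1.96517

1.965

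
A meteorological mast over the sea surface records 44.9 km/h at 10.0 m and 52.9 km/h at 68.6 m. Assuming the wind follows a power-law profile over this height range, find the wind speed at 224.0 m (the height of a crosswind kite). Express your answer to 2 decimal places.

58.51 km/h

First find α: α = ln(V₂/V₁)/ln(z₂/z₁) = ln(52.9/44.9)/ln(68.6/10.0) = 0.16397/1.92571 = 0.0851
Extrapolate from 68.6 m to 224.0 m: V₃ = 52.9 × (224.0/68.6)^0.0851 = 52.9 × 1.1060 = 58.5078 km/h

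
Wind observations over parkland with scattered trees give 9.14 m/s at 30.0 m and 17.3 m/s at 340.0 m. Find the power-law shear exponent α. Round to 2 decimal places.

Power law: V₂/V₁ = (z₂/z₁)^α ⇒ α = ln(V₂/V₁) / ln(z₂/z₁)
α = ln(17.3/9.14) / ln(340.0/30.0) = ln(1.8928) / ln(11.3333)
  = 0.63805 / 2.42775 = 0.26281

α ≈ 0.26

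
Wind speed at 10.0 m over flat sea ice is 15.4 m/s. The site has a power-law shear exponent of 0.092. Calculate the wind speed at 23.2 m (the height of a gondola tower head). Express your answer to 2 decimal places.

16.64 m/s

Power-law profile: V₂ = V₁ · (z₂/z₁)^α
V₂ = 15.4 × (23.2/10.0)^0.092 = 15.4 × (2.3200)^0.092
    = 15.4 × 1.0805 = 16.6397 m/s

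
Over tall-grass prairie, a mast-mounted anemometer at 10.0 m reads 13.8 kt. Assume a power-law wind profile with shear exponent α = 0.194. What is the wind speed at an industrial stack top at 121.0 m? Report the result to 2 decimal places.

22.38 kt

Power-law profile: V₂ = V₁ · (z₂/z₁)^α
V₂ = 13.8 × (121.0/10.0)^0.194 = 13.8 × (12.1000)^0.194
    = 13.8 × 1.6220 = 22.3841 kt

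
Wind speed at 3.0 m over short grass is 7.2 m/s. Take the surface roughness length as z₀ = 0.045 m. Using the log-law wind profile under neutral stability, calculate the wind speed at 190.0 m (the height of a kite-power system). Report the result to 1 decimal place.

14.3 m/s

Log law: V(z) ∝ ln(z/z₀), so V₂/V₁ = ln(z₂/z₀) / ln(z₁/z₀).
ln(190.0/0.045) = 8.3481, ln(3.0/0.045) = 4.1997
V₂ = 7.2 × 8.3481/4.1997 = 7.2 × 1.9878 = 14.3121 m/s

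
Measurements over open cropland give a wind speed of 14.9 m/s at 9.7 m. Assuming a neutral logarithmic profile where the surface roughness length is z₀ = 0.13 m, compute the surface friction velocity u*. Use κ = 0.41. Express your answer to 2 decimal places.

u* ≈ 1.42 m/s

Log law: V(z) = (u*/κ) · ln(z/z₀) ⇒ u* = κ · V / ln(z/z₀)
u* = 0.41 × 14.9 / ln(9.7/0.13) = 0.41 × 14.9 / 4.3123
   = 6.1090 / 4.3123 = 1.4166 m/s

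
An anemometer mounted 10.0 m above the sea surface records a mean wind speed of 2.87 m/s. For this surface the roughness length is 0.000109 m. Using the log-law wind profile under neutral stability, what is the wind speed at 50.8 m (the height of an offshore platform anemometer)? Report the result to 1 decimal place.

3.3 m/s

Log law: V(z) ∝ ln(z/z₀), so V₂/V₁ = ln(z₂/z₀) / ln(z₁/z₀).
ln(50.8/0.000109) = 13.0521, ln(10.0/0.000109) = 11.4267
V₂ = 2.87 × 13.0521/11.4267 = 2.87 × 1.1422 = 3.2782 m/s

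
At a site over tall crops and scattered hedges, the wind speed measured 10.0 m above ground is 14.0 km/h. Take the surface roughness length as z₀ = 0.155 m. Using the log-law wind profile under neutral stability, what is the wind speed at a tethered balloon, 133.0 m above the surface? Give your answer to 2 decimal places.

Log law: V(z) ∝ ln(z/z₀), so V₂/V₁ = ln(z₂/z₀) / ln(z₁/z₀).
ln(133.0/0.155) = 6.7547, ln(10.0/0.155) = 4.1669
V₂ = 14.0 × 6.7547/4.1669 = 14.0 × 1.6210 = 22.6944 km/h

22.69 km/h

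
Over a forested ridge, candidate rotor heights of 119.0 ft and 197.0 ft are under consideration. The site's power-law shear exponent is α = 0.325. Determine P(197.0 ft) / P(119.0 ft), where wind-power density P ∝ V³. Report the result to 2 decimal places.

Speed ratio: V_B/V_A = (z_B/z_A)^α = (197.0/119.0)^0.325 = (1.6555)^0.325 = 1.17801
Power-density ratio: P_B/P_A = (V_B/V_A)³ = (1.17801)³ = 1.63473

1.63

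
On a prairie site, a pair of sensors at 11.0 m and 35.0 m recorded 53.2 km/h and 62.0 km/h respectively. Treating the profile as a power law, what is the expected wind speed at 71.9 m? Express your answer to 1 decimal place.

First find α: α = ln(V₂/V₁)/ln(z₂/z₁) = ln(62.0/53.2)/ln(35.0/11.0) = 0.15308/1.15745 = 0.1323
Extrapolate from 35.0 m to 71.9 m: V₃ = 62.0 × (71.9/35.0)^0.1323 = 62.0 × 1.0999 = 68.1933 km/h

68.2 km/h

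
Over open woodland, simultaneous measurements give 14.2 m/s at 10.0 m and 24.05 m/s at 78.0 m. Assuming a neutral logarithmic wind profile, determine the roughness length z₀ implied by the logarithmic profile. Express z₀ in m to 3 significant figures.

Log law: V(z) ∝ ln(z/z₀). With r = V₁/V₂ = 14.2/24.05 = 0.59044,
r · ln(z₂/z₀) = ln(z₁/z₀) ⇒ ln z₀ = (ln z₁ − r·ln z₂)/(1 − r)
ln z₀ = (2.30259 − 0.59044×4.35671) / 0.40956 = -0.6587
z₀ = exp(-0.6587) = 0.5175 m

z₀ ≈ 0.518 m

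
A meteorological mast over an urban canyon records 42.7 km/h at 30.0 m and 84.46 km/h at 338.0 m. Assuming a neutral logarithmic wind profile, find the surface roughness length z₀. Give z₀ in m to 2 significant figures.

Log law: V(z) ∝ ln(z/z₀). With r = V₁/V₂ = 42.7/84.46 = 0.50556,
r · ln(z₂/z₀) = ln(z₁/z₀) ⇒ ln z₀ = (ln z₁ − r·ln z₂)/(1 − r)
ln z₀ = (3.40120 − 0.50556×5.82305) / 0.49444 = 0.9248
z₀ = exp(0.9248) = 2.521 m

z₀ ≈ 2.5 m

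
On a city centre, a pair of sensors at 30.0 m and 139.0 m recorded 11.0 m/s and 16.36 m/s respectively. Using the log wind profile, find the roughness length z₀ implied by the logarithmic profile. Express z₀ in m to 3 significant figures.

Log law: V(z) ∝ ln(z/z₀). With r = V₁/V₂ = 11.0/16.36 = 0.67237,
r · ln(z₂/z₀) = ln(z₁/z₀) ⇒ ln z₀ = (ln z₁ − r·ln z₂)/(1 − r)
ln z₀ = (3.40120 − 0.67237×4.93447) / 0.32763 = 0.2545
z₀ = exp(0.2545) = 1.290 m

z₀ ≈ 1.29 m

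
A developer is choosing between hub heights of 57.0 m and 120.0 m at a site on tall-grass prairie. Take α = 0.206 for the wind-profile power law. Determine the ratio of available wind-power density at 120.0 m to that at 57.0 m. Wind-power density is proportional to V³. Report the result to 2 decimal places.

Speed ratio: V_B/V_A = (z_B/z_A)^α = (120.0/57.0)^0.206 = (2.1053)^0.206 = 1.16574
Power-density ratio: P_B/P_A = (V_B/V_A)³ = (1.16574)³ = 1.58418

1.58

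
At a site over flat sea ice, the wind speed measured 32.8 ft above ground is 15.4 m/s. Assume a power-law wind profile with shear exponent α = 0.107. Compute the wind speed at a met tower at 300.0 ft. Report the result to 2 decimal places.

19.52 m/s

Power-law profile: V₂ = V₁ · (z₂/z₁)^α
V₂ = 15.4 × (300.0/32.8)^0.107 = 15.4 × (9.1463)^0.107
    = 15.4 × 1.2672 = 19.5153 m/s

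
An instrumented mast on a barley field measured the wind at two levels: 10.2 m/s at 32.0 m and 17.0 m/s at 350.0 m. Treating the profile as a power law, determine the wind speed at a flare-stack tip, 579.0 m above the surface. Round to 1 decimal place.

First find α: α = ln(V₂/V₁)/ln(z₂/z₁) = ln(17.0/10.2)/ln(350.0/32.0) = 0.51083/2.39220 = 0.2135
Extrapolate from 350.0 m to 579.0 m: V₃ = 17.0 × (579.0/350.0)^0.2135 = 17.0 × 1.1135 = 18.9291 m/s

18.9 m/s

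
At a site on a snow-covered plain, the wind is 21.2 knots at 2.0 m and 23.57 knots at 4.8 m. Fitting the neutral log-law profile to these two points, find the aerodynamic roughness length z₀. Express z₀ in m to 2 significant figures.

Log law: V(z) ∝ ln(z/z₀). With r = V₁/V₂ = 21.2/23.57 = 0.89945,
r · ln(z₂/z₀) = ln(z₁/z₀) ⇒ ln z₀ = (ln z₁ − r·ln z₂)/(1 − r)
ln z₀ = (0.69315 − 0.89945×1.56862) / 0.10055 = -7.1380
z₀ = exp(-7.1380) = 0.0007943 m

z₀ ≈ 0.00079 m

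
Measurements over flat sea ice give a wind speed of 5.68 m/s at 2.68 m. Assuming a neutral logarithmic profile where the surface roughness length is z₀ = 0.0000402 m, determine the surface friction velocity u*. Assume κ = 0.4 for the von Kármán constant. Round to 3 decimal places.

Log law: V(z) = (u*/κ) · ln(z/z₀) ⇒ u* = κ · V / ln(z/z₀)
u* = 0.4 × 5.68 / ln(2.68/0.0000402) = 0.4 × 5.68 / 11.1075
   = 2.2720 / 11.1075 = 0.2045 m/s

u* ≈ 0.205 m/s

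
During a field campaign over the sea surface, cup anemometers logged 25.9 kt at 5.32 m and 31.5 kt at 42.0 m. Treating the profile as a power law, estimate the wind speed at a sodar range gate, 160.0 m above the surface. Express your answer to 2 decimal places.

35.76 kt

First find α: α = ln(V₂/V₁)/ln(z₂/z₁) = ln(31.5/25.9)/ln(42.0/5.32) = 0.19574/2.06620 = 0.0947
Extrapolate from 42.0 m to 160.0 m: V₃ = 31.5 × (160.0/42.0)^0.0947 = 31.5 × 1.1351 = 35.7553 kt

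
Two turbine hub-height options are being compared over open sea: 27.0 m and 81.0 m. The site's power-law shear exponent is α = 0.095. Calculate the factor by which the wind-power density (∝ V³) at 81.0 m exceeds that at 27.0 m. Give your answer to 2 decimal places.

1.37

Speed ratio: V_B/V_A = (z_B/z_A)^α = (81.0/27.0)^0.095 = (3.0000)^0.095 = 1.11001
Power-density ratio: P_B/P_A = (V_B/V_A)³ = (1.11001)³ = 1.36766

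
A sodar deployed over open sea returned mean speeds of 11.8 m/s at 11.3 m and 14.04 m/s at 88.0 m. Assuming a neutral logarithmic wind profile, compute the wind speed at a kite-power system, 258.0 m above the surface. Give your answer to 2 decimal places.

Log law: V ∝ ln(z/z₀). From the pair, with r = V₁/V₂ = 0.84046,
ln z₀ = (ln z₁ − r·ln z₂)/(1 − r) = (2.4248 − 0.84046×4.4773)/0.15954 = -8.3877 → z₀ = 0.0002277 m
V₃ = V₁ · ln(z₃/z₀)/ln(z₁/z₀) = 11.8 × 13.9406/10.8125 = 15.2139 m/s

15.21 m/s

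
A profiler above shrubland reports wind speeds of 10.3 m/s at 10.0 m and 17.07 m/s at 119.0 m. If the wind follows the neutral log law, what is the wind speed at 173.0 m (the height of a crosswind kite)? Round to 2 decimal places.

18.09 m/s

Log law: V ∝ ln(z/z₀). From the pair, with r = V₁/V₂ = 0.60340,
ln z₀ = (ln z₁ − r·ln z₂)/(1 − r) = (2.3026 − 0.60340×4.7791)/0.39660 = -1.4653 → z₀ = 0.2310 m
V₃ = V₁ · ln(z₃/z₀)/ln(z₁/z₀) = 10.3 × 6.6186/3.7679 = 18.0928 m/s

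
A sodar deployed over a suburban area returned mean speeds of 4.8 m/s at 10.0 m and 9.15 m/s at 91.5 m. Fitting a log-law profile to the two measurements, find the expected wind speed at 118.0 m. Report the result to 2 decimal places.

Log law: V ∝ ln(z/z₀). From the pair, with r = V₁/V₂ = 0.52459,
ln z₀ = (ln z₁ − r·ln z₂)/(1 − r) = (2.3026 − 0.52459×4.5163)/0.47541 = -0.1402 → z₀ = 0.8692 m
V₃ = V₁ · ln(z₃/z₀)/ln(z₁/z₀) = 4.8 × 4.9109/2.4428 = 9.6498 m/s

9.65 m/s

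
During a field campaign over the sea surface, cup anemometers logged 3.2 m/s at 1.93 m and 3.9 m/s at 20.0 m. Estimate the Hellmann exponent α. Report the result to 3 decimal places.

α ≈ 0.085

Power law: V₂/V₁ = (z₂/z₁)^α ⇒ α = ln(V₂/V₁) / ln(z₂/z₁)
α = ln(3.9/3.2) / ln(20.0/1.93) = ln(1.2188) / ln(10.3627)
  = 0.19783 / 2.33821 = 0.08461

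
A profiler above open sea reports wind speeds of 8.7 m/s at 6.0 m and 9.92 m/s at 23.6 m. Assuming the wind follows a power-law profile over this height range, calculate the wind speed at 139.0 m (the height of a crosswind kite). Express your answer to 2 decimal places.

First find α: α = ln(V₂/V₁)/ln(z₂/z₁) = ln(9.92/8.7)/ln(23.6/6.0) = 0.13123/1.36949 = 0.0958
Extrapolate from 23.6 m to 139.0 m: V₃ = 9.92 × (139.0/23.6)^0.0958 = 9.92 × 1.1852 = 11.7573 m/s

11.76 m/s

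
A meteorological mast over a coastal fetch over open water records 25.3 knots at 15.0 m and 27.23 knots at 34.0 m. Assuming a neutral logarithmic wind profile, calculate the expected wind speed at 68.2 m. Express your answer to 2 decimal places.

Log law: V ∝ ln(z/z₀). From the pair, with r = V₁/V₂ = 0.92912,
ln z₀ = (ln z₁ − r·ln z₂)/(1 − r) = (2.7081 − 0.92912×3.5264)/0.07088 = -8.0190 → z₀ = 0.0003291 m
V₃ = V₁ · ln(z₃/z₀)/ln(z₁/z₀) = 25.3 × 12.2415/10.7271 = 28.8717 knots

28.87 knots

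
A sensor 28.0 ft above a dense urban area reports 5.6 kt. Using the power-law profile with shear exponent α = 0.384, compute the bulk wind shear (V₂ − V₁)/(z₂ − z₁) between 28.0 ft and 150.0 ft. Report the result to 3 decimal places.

Power law: V₂ = V₁ · (z₂/z₁)^α = 5.6 × (5.3571)^0.384 = 10.6684 kt
ΔV/Δz = (10.6684 − 5.6)/(150.0 − 28.0) = 5.0684/122.0000 = 0.04154 kt/ft

0.042 kt/ft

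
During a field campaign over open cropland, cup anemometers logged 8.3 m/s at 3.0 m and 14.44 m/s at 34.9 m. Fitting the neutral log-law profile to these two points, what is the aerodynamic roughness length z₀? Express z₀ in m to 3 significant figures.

Log law: V(z) ∝ ln(z/z₀). With r = V₁/V₂ = 8.3/14.44 = 0.57479,
r · ln(z₂/z₀) = ln(z₁/z₀) ⇒ ln z₀ = (ln z₁ − r·ln z₂)/(1 − r)
ln z₀ = (1.09861 − 0.57479×3.55249) / 0.42521 = -2.2185
z₀ = exp(-2.2185) = 0.1088 m

z₀ ≈ 0.109 m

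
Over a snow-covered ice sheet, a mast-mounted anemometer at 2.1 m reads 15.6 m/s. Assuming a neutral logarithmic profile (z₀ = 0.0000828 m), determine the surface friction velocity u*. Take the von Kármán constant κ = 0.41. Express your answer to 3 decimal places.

u* ≈ 0.631 m/s

Log law: V(z) = (u*/κ) · ln(z/z₀) ⇒ u* = κ · V / ln(z/z₀)
u* = 0.41 × 15.6 / ln(2.1/0.0000828) = 0.41 × 15.6 / 10.1410
   = 6.3960 / 10.1410 = 0.6307 m/s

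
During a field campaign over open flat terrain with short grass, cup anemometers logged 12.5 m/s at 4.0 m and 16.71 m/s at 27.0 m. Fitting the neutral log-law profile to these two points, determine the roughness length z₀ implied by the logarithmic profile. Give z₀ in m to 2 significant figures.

Log law: V(z) ∝ ln(z/z₀). With r = V₁/V₂ = 12.5/16.71 = 0.74806,
r · ln(z₂/z₀) = ln(z₁/z₀) ⇒ ln z₀ = (ln z₁ − r·ln z₂)/(1 − r)
ln z₀ = (1.38629 − 0.74806×3.29584) / 0.25194 = -4.2834
z₀ = exp(-4.2834) = 0.01380 m

z₀ ≈ 0.014 m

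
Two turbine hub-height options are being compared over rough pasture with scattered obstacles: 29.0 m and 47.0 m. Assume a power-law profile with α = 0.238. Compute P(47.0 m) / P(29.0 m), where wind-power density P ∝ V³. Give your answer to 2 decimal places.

Speed ratio: V_B/V_A = (z_B/z_A)^α = (47.0/29.0)^0.238 = (1.6207)^0.238 = 1.12178
Power-density ratio: P_B/P_A = (V_B/V_A)³ = (1.12178)³ = 1.41165

1.41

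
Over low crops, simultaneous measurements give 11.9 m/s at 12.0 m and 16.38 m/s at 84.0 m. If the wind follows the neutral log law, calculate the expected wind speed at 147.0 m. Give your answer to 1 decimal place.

Log law: V ∝ ln(z/z₀). From the pair, with r = V₁/V₂ = 0.72650,
ln z₀ = (ln z₁ − r·ln z₂)/(1 − r) = (2.4849 − 0.72650×4.4308)/0.27350 = -2.6839 → z₀ = 0.06830 m
V₃ = V₁ · ln(z₃/z₀)/ln(z₁/z₀) = 11.9 × 7.6743/5.1688 = 17.6684 m/s

17.7 m/s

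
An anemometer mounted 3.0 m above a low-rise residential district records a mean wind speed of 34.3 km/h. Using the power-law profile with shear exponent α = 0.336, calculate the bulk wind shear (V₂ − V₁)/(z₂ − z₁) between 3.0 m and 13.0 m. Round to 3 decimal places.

Power law: V₂ = V₁ · (z₂/z₁)^α = 34.3 × (4.3333)^0.336 = 56.1392 km/h
ΔV/Δz = (56.1392 − 34.3)/(13.0 − 3.0) = 21.8392/10.0000 = 2.18392 km/h/m

2.184 km/h/m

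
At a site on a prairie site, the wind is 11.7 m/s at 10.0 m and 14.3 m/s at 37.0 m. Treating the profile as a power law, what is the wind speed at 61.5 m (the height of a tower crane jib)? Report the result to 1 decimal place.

15.5 m/s

First find α: α = ln(V₂/V₁)/ln(z₂/z₁) = ln(14.3/11.7)/ln(37.0/10.0) = 0.20067/1.30833 = 0.1534
Extrapolate from 37.0 m to 61.5 m: V₃ = 14.3 × (61.5/37.0)^0.1534 = 14.3 × 1.0811 = 15.4590 m/s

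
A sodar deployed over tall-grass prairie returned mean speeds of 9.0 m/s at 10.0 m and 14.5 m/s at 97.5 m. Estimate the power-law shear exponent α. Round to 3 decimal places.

α ≈ 0.209

Power law: V₂/V₁ = (z₂/z₁)^α ⇒ α = ln(V₂/V₁) / ln(z₂/z₁)
α = ln(14.5/9.0) / ln(97.5/10.0) = ln(1.6111) / ln(9.7500)
  = 0.47692 / 2.27727 = 0.20943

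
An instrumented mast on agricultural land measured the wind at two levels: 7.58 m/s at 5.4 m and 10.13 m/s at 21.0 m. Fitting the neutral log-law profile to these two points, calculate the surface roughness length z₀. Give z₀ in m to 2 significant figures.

Log law: V(z) ∝ ln(z/z₀). With r = V₁/V₂ = 7.58/10.13 = 0.74827,
r · ln(z₂/z₀) = ln(z₁/z₀) ⇒ ln z₀ = (ln z₁ − r·ln z₂)/(1 − r)
ln z₀ = (1.68640 − 0.74827×3.04452) / 0.25173 = -2.3507
z₀ = exp(-2.3507) = 0.09530 m

z₀ ≈ 0.095 m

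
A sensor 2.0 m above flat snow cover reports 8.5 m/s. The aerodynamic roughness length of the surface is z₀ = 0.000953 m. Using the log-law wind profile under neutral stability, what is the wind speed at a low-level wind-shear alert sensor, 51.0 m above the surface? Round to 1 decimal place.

Log law: V(z) ∝ ln(z/z₀), so V₂/V₁ = ln(z₂/z₀) / ln(z₁/z₀).
ln(51.0/0.000953) = 10.8877, ln(2.0/0.000953) = 7.6490
V₂ = 8.5 × 10.8877/7.6490 = 8.5 × 1.4234 = 12.0990 m/s

12.1 m/s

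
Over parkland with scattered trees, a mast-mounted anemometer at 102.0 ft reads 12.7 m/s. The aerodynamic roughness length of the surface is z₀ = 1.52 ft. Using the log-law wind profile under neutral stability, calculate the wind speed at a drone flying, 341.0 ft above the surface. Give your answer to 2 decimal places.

16.34 m/s

Log law: V(z) ∝ ln(z/z₀), so V₂/V₁ = ln(z₂/z₀) / ln(z₁/z₀).
ln(341.0/1.52) = 5.4132, ln(102.0/1.52) = 4.2063
V₂ = 12.7 × 5.4132/4.2063 = 12.7 × 1.2869 = 16.3440 m/s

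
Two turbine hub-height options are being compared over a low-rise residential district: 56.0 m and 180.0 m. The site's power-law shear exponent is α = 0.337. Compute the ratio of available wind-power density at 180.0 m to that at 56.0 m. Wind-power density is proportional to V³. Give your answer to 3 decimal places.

Speed ratio: V_B/V_A = (z_B/z_A)^α = (180.0/56.0)^0.337 = (3.2143)^0.337 = 1.48213
Power-density ratio: P_B/P_A = (V_B/V_A)³ = (1.48213)³ = 3.25584

3.256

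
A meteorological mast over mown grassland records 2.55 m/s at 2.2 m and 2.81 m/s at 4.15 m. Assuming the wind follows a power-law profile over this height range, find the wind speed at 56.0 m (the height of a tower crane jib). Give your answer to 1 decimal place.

4.2 m/s

First find α: α = ln(V₂/V₁)/ln(z₂/z₁) = ln(2.81/2.55)/ln(4.15/2.2) = 0.09709/0.63465 = 0.1530
Extrapolate from 4.15 m to 56.0 m: V₃ = 2.81 × (56.0/4.15)^0.1530 = 2.81 × 1.4890 = 4.1841 m/s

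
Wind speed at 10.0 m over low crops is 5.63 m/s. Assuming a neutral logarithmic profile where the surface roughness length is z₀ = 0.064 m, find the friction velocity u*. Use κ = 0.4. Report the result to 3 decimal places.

Log law: V(z) = (u*/κ) · ln(z/z₀) ⇒ u* = κ · V / ln(z/z₀)
u* = 0.4 × 5.63 / ln(10.0/0.064) = 0.4 × 5.63 / 5.0515
   = 2.2520 / 5.0515 = 0.4458 m/s

u* ≈ 0.446 m/s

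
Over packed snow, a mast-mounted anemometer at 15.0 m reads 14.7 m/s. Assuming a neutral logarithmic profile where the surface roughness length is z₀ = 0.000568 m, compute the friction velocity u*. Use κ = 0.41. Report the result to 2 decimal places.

u* ≈ 0.59 m/s

Log law: V(z) = (u*/κ) · ln(z/z₀) ⇒ u* = κ · V / ln(z/z₀)
u* = 0.41 × 14.7 / ln(15.0/0.000568) = 0.41 × 14.7 / 10.1814
   = 6.0270 / 10.1814 = 0.5920 m/s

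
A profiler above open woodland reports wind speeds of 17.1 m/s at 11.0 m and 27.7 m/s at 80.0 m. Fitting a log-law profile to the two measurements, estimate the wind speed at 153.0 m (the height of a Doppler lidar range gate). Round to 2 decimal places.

Log law: V ∝ ln(z/z₀). From the pair, with r = V₁/V₂ = 0.61733,
ln z₀ = (ln z₁ − r·ln z₂)/(1 − r) = (2.3979 − 0.61733×4.3820)/0.38267 = -0.8029 → z₀ = 0.4480 m
V₃ = V₁ · ln(z₃/z₀)/ln(z₁/z₀) = 17.1 × 5.8334/3.2008 = 31.1641 m/s

31.16 m/s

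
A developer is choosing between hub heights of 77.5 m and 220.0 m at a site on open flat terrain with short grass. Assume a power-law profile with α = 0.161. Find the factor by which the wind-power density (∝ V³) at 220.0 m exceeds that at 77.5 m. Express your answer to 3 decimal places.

Speed ratio: V_B/V_A = (z_B/z_A)^α = (220.0/77.5)^0.161 = (2.8387)^0.161 = 1.18291
Power-density ratio: P_B/P_A = (V_B/V_A)³ = (1.18291)³ = 1.65523

1.655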